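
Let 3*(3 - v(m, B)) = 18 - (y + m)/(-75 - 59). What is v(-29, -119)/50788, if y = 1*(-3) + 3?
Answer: -1177/20416776 ≈ -5.7649e-5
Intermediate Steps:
y = 0 (y = -3 + 3 = 0)
v(m, B) = -3 - m/402 (v(m, B) = 3 - (18 - (0 + m)/(-75 - 59))/3 = 3 - (18 - m/(-134))/3 = 3 - (18 - m*(-1)/134)/3 = 3 - (18 - (-1)*m/134)/3 = 3 - (18 + m/134)/3 = 3 + (-6 - m/402) = -3 - m/402)
v(-29, -119)/50788 = (-3 - 1/402*(-29))/50788 = (-3 + 29/402)*(1/50788) = -1177/402*1/50788 = -1177/20416776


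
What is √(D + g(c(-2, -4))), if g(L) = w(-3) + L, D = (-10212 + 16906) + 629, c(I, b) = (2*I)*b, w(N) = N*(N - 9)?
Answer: 5*√295 ≈ 85.878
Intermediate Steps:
w(N) = N*(-9 + N)
c(I, b) = 2*I*b
D = 7323 (D = 6694 + 629 = 7323)
g(L) = 36 + L (g(L) = -3*(-9 - 3) + L = -3*(-12) + L = 36 + L)
√(D + g(c(-2, -4))) = √(7323 + (36 + 2*(-2)*(-4))) = √(7323 + (36 + 16)) = √(7323 + 52) = √7375 = 5*√295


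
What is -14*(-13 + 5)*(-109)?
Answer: -12208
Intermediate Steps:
-14*(-13 + 5)*(-109) = -14*(-8)*(-109) = 112*(-109) = -12208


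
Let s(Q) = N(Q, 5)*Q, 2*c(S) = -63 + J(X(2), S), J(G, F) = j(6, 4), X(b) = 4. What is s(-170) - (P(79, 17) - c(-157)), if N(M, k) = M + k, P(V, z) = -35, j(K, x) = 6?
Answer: 56113/2 ≈ 28057.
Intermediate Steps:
J(G, F) = 6
c(S) = -57/2 (c(S) = (-63 + 6)/2 = (½)*(-57) = -57/2)
s(Q) = Q*(5 + Q) (s(Q) = (Q + 5)*Q = (5 + Q)*Q = Q*(5 + Q))
s(-170) - (P(79, 17) - c(-157)) = -170*(5 - 170) - (-35 - 1*(-57/2)) = -170*(-165) - (-35 + 57/2) = 28050 - 1*(-13/2) = 28050 + 13/2 = 56113/2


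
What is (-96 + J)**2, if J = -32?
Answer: 16384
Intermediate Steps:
(-96 + J)**2 = (-96 - 32)**2 = (-128)**2 = 16384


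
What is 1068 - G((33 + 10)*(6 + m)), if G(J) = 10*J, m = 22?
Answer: -10972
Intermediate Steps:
1068 - G((33 + 10)*(6 + m)) = 1068 - 10*(33 + 10)*(6 + 22) = 1068 - 10*43*28 = 1068 - 10*1204 = 1068 - 1*12040 = 1068 - 12040 = -10972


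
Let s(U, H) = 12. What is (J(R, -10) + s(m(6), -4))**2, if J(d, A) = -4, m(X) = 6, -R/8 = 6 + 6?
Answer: 64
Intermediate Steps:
R = -96 (R = -8*(6 + 6) = -8*12 = -96)
(J(R, -10) + s(m(6), -4))**2 = (-4 + 12)**2 = 8**2 = 64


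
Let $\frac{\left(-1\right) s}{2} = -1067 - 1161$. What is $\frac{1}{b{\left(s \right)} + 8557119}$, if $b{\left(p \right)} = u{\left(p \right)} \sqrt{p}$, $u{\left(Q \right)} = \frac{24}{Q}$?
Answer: $\frac{529590587}{4531769674238845} - \frac{2 \sqrt{1114}}{13595309022716535} \approx 1.1686 \cdot 10^{-7}$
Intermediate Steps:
$s = 4456$ ($s = - 2 \left(-1067 - 1161\right) = \left(-2\right) \left(-2228\right) = 4456$)
$b{\left(p \right)} = \frac{24}{\sqrt{p}}$ ($b{\left(p \right)} = \frac{24}{p} \sqrt{p} = \frac{24}{\sqrt{p}}$)
$\frac{1}{b{\left(s \right)} + 8557119} = \frac{1}{\frac{24}{2 \sqrt{1114}} + 8557119} = \frac{1}{24 \frac{\sqrt{1114}}{2228} + 8557119} = \frac{1}{\frac{6 \sqrt{1114}}{557} + 8557119} = \frac{1}{8557119 + \frac{6 \sqrt{1114}}{557}}$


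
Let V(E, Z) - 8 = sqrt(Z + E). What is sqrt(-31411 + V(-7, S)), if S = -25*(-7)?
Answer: sqrt(-31403 + 2*sqrt(42)) ≈ 177.17*I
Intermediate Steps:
S = 175
V(E, Z) = 8 + sqrt(E + Z) (V(E, Z) = 8 + sqrt(Z + E) = 8 + sqrt(E + Z))
sqrt(-31411 + V(-7, S)) = sqrt(-31411 + (8 + sqrt(-7 + 175))) = sqrt(-31411 + (8 + sqrt(168))) = sqrt(-31411 + (8 + 2*sqrt(42))) = sqrt(-31403 + 2*sqrt(42))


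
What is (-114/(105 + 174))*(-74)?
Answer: 2812/93 ≈ 30.237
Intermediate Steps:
(-114/(105 + 174))*(-74) = (-114/279)*(-74) = ((1/279)*(-114))*(-74) = -38/93*(-74) = 2812/93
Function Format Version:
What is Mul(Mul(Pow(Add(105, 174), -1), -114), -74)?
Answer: Rational(2812, 93) ≈ 30.237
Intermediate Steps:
Mul(Mul(Pow(Add(105, 174), -1), -114), -74) = Mul(Mul(Pow(279, -1), -114), -74) = Mul(Mul(Rational(1, 279), -114), -74) = Mul(Rational(-38, 93), -74) = Rational(2812, 93)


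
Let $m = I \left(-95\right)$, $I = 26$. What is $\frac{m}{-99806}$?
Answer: $\frac{1235}{49903} \approx 0.024748$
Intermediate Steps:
$m = -2470$ ($m = 26 \left(-95\right) = -2470$)
$\frac{m}{-99806} = - \frac{2470}{-99806} = \left(-2470\right) \left(- \frac{1}{99806}\right) = \frac{1235}{49903}$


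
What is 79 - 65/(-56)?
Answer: 4489/56 ≈ 80.161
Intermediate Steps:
79 - 65/(-56) = 79 - 1/56*(-65) = 79 + 65/56 = 4489/56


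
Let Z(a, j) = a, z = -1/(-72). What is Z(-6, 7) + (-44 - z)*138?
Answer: -72959/12 ≈ -6079.9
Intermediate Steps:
z = 1/72 (z = -1*(-1/72) = 1/72 ≈ 0.013889)
Z(-6, 7) + (-44 - z)*138 = -6 + (-44 - 1*1/72)*138 = -6 + (-44 - 1/72)*138 = -6 - 3169/72*138 = -6 - 72887/12 = -72959/12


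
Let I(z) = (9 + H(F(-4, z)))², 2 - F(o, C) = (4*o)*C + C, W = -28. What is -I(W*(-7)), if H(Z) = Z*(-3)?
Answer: -77739489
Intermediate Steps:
F(o, C) = 2 - C - 4*C*o (F(o, C) = 2 - ((4*o)*C + C) = 2 - (4*C*o + C) = 2 - (C + 4*C*o) = 2 + (-C - 4*C*o) = 2 - C - 4*C*o)
H(Z) = -3*Z
I(z) = (3 - 45*z)² (I(z) = (9 - 3*(2 - z - 4*z*(-4)))² = (9 - 3*(2 - z + 16*z))² = (9 - 3*(2 + 15*z))² = (9 + (-6 - 45*z))² = (3 - 45*z)²)
-I(W*(-7)) = -9*(-1 + 15*(-28*(-7)))² = -9*(-1 + 15*196)² = -9*(-1 + 2940)² = -9*2939² = -9*8637721 = -1*77739489 = -77739489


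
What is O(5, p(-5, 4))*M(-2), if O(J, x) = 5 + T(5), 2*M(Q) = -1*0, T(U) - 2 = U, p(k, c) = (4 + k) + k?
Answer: 0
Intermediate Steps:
p(k, c) = 4 + 2*k
T(U) = 2 + U
M(Q) = 0 (M(Q) = (-1*0)/2 = (1/2)*0 = 0)
O(J, x) = 12 (O(J, x) = 5 + (2 + 5) = 5 + 7 = 12)
O(5, p(-5, 4))*M(-2) = 12*0 = 0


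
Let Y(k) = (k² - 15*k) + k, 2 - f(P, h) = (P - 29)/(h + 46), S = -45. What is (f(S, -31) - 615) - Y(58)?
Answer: -47401/15 ≈ -3160.1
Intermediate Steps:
f(P, h) = 2 - (-29 + P)/(46 + h) (f(P, h) = 2 - (P - 29)/(h + 46) = 2 - (-29 + P)/(46 + h))
Y(k) = k² - 14*k
(f(S, -31) - 615) - Y(58) = ((121 - 1*(-45) + 2*(-31))/(46 - 31) - 615) - 58*(-14 + 58) = ((121 + 45 - 62)/15 - 615) - 58*44 = ((1/15)*104 - 615) - 1*2552 = (104/15 - 615) - 2552 = -9121/15 - 2552 = -47401/15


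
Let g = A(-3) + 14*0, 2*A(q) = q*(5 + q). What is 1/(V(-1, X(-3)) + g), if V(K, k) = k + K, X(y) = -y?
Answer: -1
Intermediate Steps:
A(q) = q*(5 + q)/2 (A(q) = (q*(5 + q))/2 = q*(5 + q)/2)
V(K, k) = K + k
g = -3 (g = (½)*(-3)*(5 - 3) + 14*0 = (½)*(-3)*2 + 0 = -3 + 0 = -3)
1/(V(-1, X(-3)) + g) = 1/((-1 - 1*(-3)) - 3) = 1/((-1 + 3) - 3) = 1/(2 - 3) = 1/(-1) = -1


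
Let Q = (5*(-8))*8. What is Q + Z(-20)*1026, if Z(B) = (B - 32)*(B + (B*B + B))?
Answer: -19207040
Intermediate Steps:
Q = -320 (Q = -40*8 = -320)
Z(B) = (-32 + B)*(B² + 2*B) (Z(B) = (-32 + B)*(B + (B² + B)) = (-32 + B)*(B + (B + B²)) = (-32 + B)*(B² + 2*B))
Q + Z(-20)*1026 = -320 - 20*(-64 + (-20)² - 30*(-20))*1026 = -320 - 20*(-64 + 400 + 600)*1026 = -320 - 20*936*1026 = -320 - 18720*1026 = -320 - 19206720 = -19207040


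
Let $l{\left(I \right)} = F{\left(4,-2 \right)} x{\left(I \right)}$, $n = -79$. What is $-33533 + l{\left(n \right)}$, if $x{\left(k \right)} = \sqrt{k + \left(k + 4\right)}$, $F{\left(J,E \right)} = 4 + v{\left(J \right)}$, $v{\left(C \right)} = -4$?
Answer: $-33533$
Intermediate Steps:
$F{\left(J,E \right)} = 0$ ($F{\left(J,E \right)} = 4 - 4 = 0$)
$x{\left(k \right)} = \sqrt{4 + 2 k}$ ($x{\left(k \right)} = \sqrt{k + \left(4 + k\right)} = \sqrt{4 + 2 k}$)
$l{\left(I \right)} = 0$ ($l{\left(I \right)} = 0 \sqrt{4 + 2 I} = 0$)
$-33533 + l{\left(n \right)} = -33533 + 0 = -33533$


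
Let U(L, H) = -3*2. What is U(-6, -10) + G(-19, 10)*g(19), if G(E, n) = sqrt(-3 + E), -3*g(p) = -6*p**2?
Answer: -6 + 722*I*sqrt(22) ≈ -6.0 + 3386.5*I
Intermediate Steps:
U(L, H) = -6
g(p) = 2*p**2 (g(p) = -(-2)*p**2 = 2*p**2)
U(-6, -10) + G(-19, 10)*g(19) = -6 + sqrt(-3 - 19)*(2*19**2) = -6 + sqrt(-22)*(2*361) = -6 + (I*sqrt(22))*722 = -6 + 722*I*sqrt(22)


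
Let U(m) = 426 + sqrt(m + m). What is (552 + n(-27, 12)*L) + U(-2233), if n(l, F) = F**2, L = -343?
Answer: -48414 + I*sqrt(4466) ≈ -48414.0 + 66.828*I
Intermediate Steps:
U(m) = 426 + sqrt(2)*sqrt(m) (U(m) = 426 + sqrt(2*m) = 426 + sqrt(2)*sqrt(m))
(552 + n(-27, 12)*L) + U(-2233) = (552 + 12**2*(-343)) + (426 + sqrt(2)*sqrt(-2233)) = (552 + 144*(-343)) + (426 + sqrt(2)*(I*sqrt(2233))) = (552 - 49392) + (426 + I*sqrt(4466)) = -48840 + (426 + I*sqrt(4466)) = -48414 + I*sqrt(4466)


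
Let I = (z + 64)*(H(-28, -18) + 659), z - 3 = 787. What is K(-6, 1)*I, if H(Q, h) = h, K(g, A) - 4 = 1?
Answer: 2737070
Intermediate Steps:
z = 790 (z = 3 + 787 = 790)
K(g, A) = 5 (K(g, A) = 4 + 1 = 5)
I = 547414 (I = (790 + 64)*(-18 + 659) = 854*641 = 547414)
K(-6, 1)*I = 5*547414 = 2737070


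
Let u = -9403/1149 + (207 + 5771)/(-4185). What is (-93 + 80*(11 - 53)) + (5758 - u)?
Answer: 3709987534/1602855 ≈ 2314.6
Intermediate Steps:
u = -15406759/1602855 (u = -9403*1/1149 + 5978*(-1/4185) = -9403/1149 - 5978/4185 = -15406759/1602855 ≈ -9.6121)
(-93 + 80*(11 - 53)) + (5758 - u) = (-93 + 80*(11 - 53)) + (5758 - 1*(-15406759/1602855)) = (-93 + 80*(-42)) + (5758 + 15406759/1602855) = (-93 - 3360) + 9244645849/1602855 = -3453 + 9244645849/1602855 = 3709987534/1602855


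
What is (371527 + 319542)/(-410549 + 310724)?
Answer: -691069/99825 ≈ -6.9228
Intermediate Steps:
(371527 + 319542)/(-410549 + 310724) = 691069/(-99825) = 691069*(-1/99825) = -691069/99825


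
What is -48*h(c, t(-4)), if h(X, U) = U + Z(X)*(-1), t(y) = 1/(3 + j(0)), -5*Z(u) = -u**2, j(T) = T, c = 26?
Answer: 32368/5 ≈ 6473.6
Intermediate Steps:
Z(u) = u**2/5 (Z(u) = -(-1)*u**2/5 = u**2/5)
t(y) = 1/3 (t(y) = 1/(3 + 0) = 1/3)
h(X, U) = U - X**2/5 (h(X, U) = U + (X**2/5)*(-1) = U - X**2/5)
-48*h(c, t(-4)) = -48*(1/3 - 1/5*26**2) = -48*(1/3 - 1/5*676) = -48*(1/3 - 676/5) = -48*(-2023/15) = 32368/5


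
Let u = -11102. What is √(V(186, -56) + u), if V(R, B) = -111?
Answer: I*√11213 ≈ 105.89*I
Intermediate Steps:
√(V(186, -56) + u) = √(-111 - 11102) = √(-11213) = I*√11213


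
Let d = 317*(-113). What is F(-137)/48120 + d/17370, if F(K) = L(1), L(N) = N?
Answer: -11491261/5572296 ≈ -2.0622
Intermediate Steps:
F(K) = 1
d = -35821
F(-137)/48120 + d/17370 = 1/48120 - 35821/17370 = -11491261/5572296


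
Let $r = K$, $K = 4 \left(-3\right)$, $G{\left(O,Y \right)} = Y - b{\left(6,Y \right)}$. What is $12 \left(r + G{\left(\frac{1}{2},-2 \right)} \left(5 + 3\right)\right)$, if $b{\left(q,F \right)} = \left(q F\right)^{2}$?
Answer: $-14160$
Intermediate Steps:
$b{\left(q,F \right)} = F^{2} q^{2}$ ($b{\left(q,F \right)} = \left(F q\right)^{2} = F^{2} q^{2}$)
$G{\left(O,Y \right)} = Y - 36 Y^{2}$ ($G{\left(O,Y \right)} = Y - Y^{2} \cdot 6^{2} = Y - Y^{2} \cdot 36 = Y - 36 Y^{2}$)
$K = -12$
$r = -12$
$12 \left(r + G{\left(\frac{1}{2},-2 \right)} \left(5 + 3\right)\right) = 12 \left(-12 + - 2 \left(1 - -72\right) \left(5 + 3\right)\right) = 12 \left(-12 + - 2 \left(1 + 72\right) 8\right) = 12 \left(-12 + \left(-2\right) 73 \cdot 8\right) = 12 \left(-12 - 1168\right) = 12 \left(-1180\right) = -14160$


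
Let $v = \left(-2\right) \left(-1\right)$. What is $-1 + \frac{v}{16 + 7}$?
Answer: $- \frac{21}{23} \approx -0.91304$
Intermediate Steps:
$v = 2$
$-1 + \frac{v}{16 + 7} = -1 + \frac{1}{16 + 7} \cdot 2 = -1 + \frac{1}{23} \cdot 2 = -1 + \frac{2}{23} = - \frac{21}{23}$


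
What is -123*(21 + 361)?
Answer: -46986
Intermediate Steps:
-123*(21 + 361) = -123*382 = -46986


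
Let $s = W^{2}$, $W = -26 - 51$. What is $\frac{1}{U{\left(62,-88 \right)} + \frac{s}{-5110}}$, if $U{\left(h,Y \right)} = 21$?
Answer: $\frac{730}{14483} \approx 0.050404$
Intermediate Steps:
$W = -77$ ($W = -26 - 51 = -77$)
$s = 5929$ ($s = \left(-77\right)^{2} = 5929$)
$\frac{1}{U{\left(62,-88 \right)} + \frac{s}{-5110}} = \frac{1}{21 + \frac{5929}{-5110}} = \frac{1}{21 + 5929 \left(- \frac{1}{5110}\right)} = \frac{1}{21 - \frac{847}{730}} = \frac{1}{\frac{14483}{730}} = \frac{730}{14483}$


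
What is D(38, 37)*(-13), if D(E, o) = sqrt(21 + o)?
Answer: -13*sqrt(58) ≈ -99.005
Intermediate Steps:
D(38, 37)*(-13) = sqrt(21 + 37)*(-13) = sqrt(58)*(-13) = -13*sqrt(58)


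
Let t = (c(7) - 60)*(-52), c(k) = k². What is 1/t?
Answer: 1/572 ≈ 0.0017483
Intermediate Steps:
t = 572 (t = (7² - 60)*(-52) = (49 - 60)*(-52) = -11*(-52) = 572)
1/t = 1/572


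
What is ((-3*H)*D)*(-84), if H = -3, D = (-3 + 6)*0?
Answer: 0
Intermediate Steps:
D = 0 (D = 3*0 = 0)
((-3*H)*D)*(-84) = (-3*(-3)*0)*(-84) = (9*0)*(-84) = 0*(-84) = 0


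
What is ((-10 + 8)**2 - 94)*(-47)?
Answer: 4230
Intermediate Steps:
((-10 + 8)**2 - 94)*(-47) = ((-2)**2 - 94)*(-47) = (4 - 94)*(-47) = -90*(-47) = 4230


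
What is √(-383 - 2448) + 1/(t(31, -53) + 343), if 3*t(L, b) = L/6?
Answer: 18/6205 + I*√2831 ≈ 0.0029009 + 53.207*I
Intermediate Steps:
t(L, b) = L/18 (t(L, b) = (L/6)/3 = L/18)
√(-383 - 2448) + 1/(t(31, -53) + 343) = √(-383 - 2448) + 1/((1/18)*31 + 343) = √(-2831) + 1/(31/18 + 343) = I*√2831 + 1/(6205/18) = I*√2831 + 18/6205 = 18/6205 + I*√2831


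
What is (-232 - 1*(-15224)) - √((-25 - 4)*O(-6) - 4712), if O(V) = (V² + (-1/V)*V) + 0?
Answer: 14992 - I*√5727 ≈ 14992.0 - 75.677*I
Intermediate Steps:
O(V) = -1 + V² (O(V) = (V² - 1) + 0 = (-1 + V²) + 0 = -1 + V²)
(-232 - 1*(-15224)) - √((-25 - 4)*O(-6) - 4712) = (-232 - 1*(-15224)) - √((-25 - 4)*(-1 + (-6)²) - 4712) = (-232 + 15224) - √(-29*(-1 + 36) - 4712) = 14992 - √(-29*35 - 4712) = 14992 - √(-1015 - 4712) = 14992 - √(-5727) = 14992 - I*√5727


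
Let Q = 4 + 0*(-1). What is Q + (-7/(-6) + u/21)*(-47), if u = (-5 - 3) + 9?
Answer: -743/14 ≈ -53.071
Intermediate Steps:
u = 1 (u = -8 + 9 = 1)
Q = 4 (Q = 4 + 0 = 4)
Q + (-7/(-6) + u/21)*(-47) = 4 + (-7/(-6) + 1/21)*(-47) = 4 + (-7*(-⅙) + 1*(1/21))*(-47) = 4 + (7/6 + 1/21)*(-47) = 4 + (17/14)*(-47) = 4 - 799/14 = -743/14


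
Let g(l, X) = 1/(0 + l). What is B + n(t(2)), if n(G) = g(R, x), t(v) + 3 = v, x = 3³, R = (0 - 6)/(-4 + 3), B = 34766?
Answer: 208597/6 ≈ 34766.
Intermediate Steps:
R = 6 (R = -6/(-1) = -6*(-1) = 6)
x = 27
t(v) = -3 + v
g(l, X) = 1/l
n(G) = ⅙ (n(G) = 1/6 = ⅙)
B + n(t(2)) = 34766 + ⅙ = 208597/6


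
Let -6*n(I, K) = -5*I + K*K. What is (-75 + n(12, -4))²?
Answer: 41209/9 ≈ 4578.8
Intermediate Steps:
n(I, K) = -K²/6 + 5*I/6 (n(I, K) = -(-5*I + K*K)/6 = -(-5*I + K²)/6 = -(K² - 5*I)/6 = -K²/6 + 5*I/6)
(-75 + n(12, -4))² = (-75 + (-⅙*(-4)² + (⅚)*12))² = (-75 + (-⅙*16 + 10))² = (-75 + (-8/3 + 10))² = (-75 + 22/3)² = (-203/3)² = 41209/9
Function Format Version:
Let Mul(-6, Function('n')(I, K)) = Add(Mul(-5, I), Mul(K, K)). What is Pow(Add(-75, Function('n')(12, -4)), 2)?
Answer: Rational(41209, 9) ≈ 4578.8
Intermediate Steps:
Function('n')(I, K) = Add(Mul(Rational(-1, 6), Pow(K, 2)), Mul(Rational(5, 6), I)) (Function('n')(I, K) = Mul(Rational(-1, 6), Add(Mul(-5, I), Mul(K, K))) = Mul(Rational(-1, 6), Add(Mul(-5, I), Pow(K, 2))) = Mul(Rational(-1, 6), Add(Pow(K, 2), Mul(-5, I))) = Add(Mul(Rational(-1, 6), Pow(K, 2)), Mul(Rational(5, 6), I)))
Pow(Add(-75, Function('n')(12, -4)), 2) = Pow(Add(-75, Add(Mul(Rational(-1, 6), Pow(-4, 2)), Mul(Rational(5, 6), 12))), 2) = Pow(Add(-75, Add(Mul(Rational(-1, 6), 16), 10)), 2) = Pow(Add(-75, Add(Rational(-8, 3), 10)), 2) = Pow(Add(-75, Rational(22, 3)), 2) = Pow(Rational(-203, 3), 2) = Rational(41209, 9)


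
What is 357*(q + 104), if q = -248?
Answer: -51408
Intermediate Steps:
357*(q + 104) = 357*(-248 + 104) = 357*(-144) = -51408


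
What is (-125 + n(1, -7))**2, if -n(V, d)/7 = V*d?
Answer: 5776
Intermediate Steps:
n(V, d) = -7*V*d
(-125 + n(1, -7))**2 = (-125 - 7*1*(-7))**2 = (-125 + 49)**2 = (-76)**2 = 5776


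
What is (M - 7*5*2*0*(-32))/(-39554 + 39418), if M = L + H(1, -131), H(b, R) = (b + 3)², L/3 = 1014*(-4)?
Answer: 1519/17 ≈ 89.353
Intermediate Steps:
L = -12168 (L = 3*(1014*(-4)) = 3*(-4056) = -12168)
H(b, R) = (3 + b)²
M = -12152 (M = -12168 + (3 + 1)² = -12168 + 4² = -12168 + 16 = -12152)
(M - 7*5*2*0*(-32))/(-39554 + 39418) = (-12152 - 7*5*2*0*(-32))/(-39554 + 39418) = (-12152 - 70*0*(-32))/(-136) = (-12152 - 7*0*(-32))*(-1/136) = (-12152 + 0*(-32))*(-1/136) = (-12152 + 0)*(-1/136) = -12152*(-1/136) = 1519/17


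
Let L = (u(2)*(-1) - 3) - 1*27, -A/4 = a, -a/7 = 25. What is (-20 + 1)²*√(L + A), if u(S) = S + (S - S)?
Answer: 722*√167 ≈ 9330.3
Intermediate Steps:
a = -175 (a = -7*25 = -175)
A = 700 (A = -4*(-175) = 700)
u(S) = S (u(S) = S + 0 = S)
L = -32 (L = (2*(-1) - 3) - 1*27 = (-2 - 3) - 27 = -5 - 27 = -32)
(-20 + 1)²*√(L + A) = (-20 + 1)²*√(-32 + 700) = (-19)²*√668 = 361*(2*√167) = 722*√167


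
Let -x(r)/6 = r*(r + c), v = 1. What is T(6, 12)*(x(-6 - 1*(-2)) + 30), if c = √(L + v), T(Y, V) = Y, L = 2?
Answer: -396 + 144*√3 ≈ -146.58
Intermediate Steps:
c = √3 (c = √(2 + 1) = √3 ≈ 1.7320)
x(r) = -6*r*(r + √3)
T(6, 12)*(x(-6 - 1*(-2)) + 30) = 6*(-6*(-6 - 1*(-2))*((-6 - 1*(-2)) + √3) + 30) = 6*(-6*(-6 + 2)*((-6 + 2) + √3) + 30) = 6*(-6*(-4)*(-4 + √3) + 30) = 6*((-96 + 24*√3) + 30) = 6*(-66 + 24*√3) = -396 + 144*√3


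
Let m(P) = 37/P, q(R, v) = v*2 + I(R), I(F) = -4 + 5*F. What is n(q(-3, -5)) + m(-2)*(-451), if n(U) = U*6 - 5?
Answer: 16329/2 ≈ 8164.5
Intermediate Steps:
q(R, v) = -4 + 2*v + 5*R (q(R, v) = v*2 + (-4 + 5*R) = 2*v + (-4 + 5*R) = -4 + 2*v + 5*R)
n(U) = -5 + 6*U (n(U) = 6*U - 5 = -5 + 6*U)
n(q(-3, -5)) + m(-2)*(-451) = (-5 + 6*(-4 + 2*(-5) + 5*(-3))) + (37/(-2))*(-451) = (-5 + 6*(-4 - 10 - 15)) + (37*(-½))*(-451) = (-5 + 6*(-29)) - 37/2*(-451) = (-5 - 174) + 16687/2 = -179 + 16687/2 = 16329/2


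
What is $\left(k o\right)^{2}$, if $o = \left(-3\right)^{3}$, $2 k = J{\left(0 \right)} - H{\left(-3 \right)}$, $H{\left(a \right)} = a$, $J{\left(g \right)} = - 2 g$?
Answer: $\frac{6561}{4} \approx 1640.3$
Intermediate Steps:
$k = \frac{3}{2}$ ($k = \frac{\left(-2\right) 0 - -3}{2} = \frac{0 + 3}{2} = \frac{1}{2} \cdot 3 = \frac{3}{2} \approx 1.5$)
$o = -27$
$\left(k o\right)^{2} = \left(\frac{3}{2} \left(-27\right)\right)^{2} = \left(- \frac{81}{2}\right)^{2} = \frac{6561}{4}$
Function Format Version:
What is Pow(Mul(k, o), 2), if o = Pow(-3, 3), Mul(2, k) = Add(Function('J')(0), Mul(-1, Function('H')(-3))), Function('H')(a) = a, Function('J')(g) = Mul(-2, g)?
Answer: Rational(6561, 4) ≈ 1640.3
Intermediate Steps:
k = Rational(3, 2) (k = Mul(Rational(1, 2), Add(Mul(-2, 0), Mul(-1, -3))) = Mul(Rational(1, 2), Add(0, 3)) = Mul(Rational(1, 2), 3) = Rational(3, 2) ≈ 1.5000)
o = -27
Pow(Mul(k, o), 2) = Pow(Mul(Rational(3, 2), -27), 2) = Pow(Rational(-81, 2), 2) = Rational(6561, 4)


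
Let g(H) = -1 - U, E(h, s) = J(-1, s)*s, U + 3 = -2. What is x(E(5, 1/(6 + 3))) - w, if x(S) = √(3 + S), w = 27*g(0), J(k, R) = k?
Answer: -108 + √26/3 ≈ -106.30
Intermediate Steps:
U = -5 (U = -3 - 2 = -5)
E(h, s) = -s
g(H) = 4 (g(H) = -1 - 1*(-5) = -1 + 5 = 4)
w = 108 (w = 27*4 = 108)
x(E(5, 1/(6 + 3))) - w = √(3 - 1/(6 + 3)) - 1*108 = √(3 - 1/9) - 108 = √(3 - 1*⅑) - 108 = √(3 - ⅑) - 108 = √(26/9) - 108 = √26/3 - 108 = -108 + √26/3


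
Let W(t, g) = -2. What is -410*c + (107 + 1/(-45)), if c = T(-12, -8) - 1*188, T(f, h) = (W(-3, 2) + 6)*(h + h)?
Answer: 4654214/45 ≈ 1.0343e+5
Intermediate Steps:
T(f, h) = 8*h (T(f, h) = (-2 + 6)*(h + h) = 4*(2*h) = 8*h)
c = -252 (c = 8*(-8) - 1*188 = -64 - 188 = -252)
-410*c + (107 + 1/(-45)) = -410*(-252) + (107 + 1/(-45)) = 103320 + (107 - 1/45) = 103320 + 4814/45 = 4654214/45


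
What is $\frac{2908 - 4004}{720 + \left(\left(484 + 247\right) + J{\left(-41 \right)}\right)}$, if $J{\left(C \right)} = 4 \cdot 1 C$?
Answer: $- \frac{1096}{1287} \approx -0.85159$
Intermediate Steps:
$J{\left(C \right)} = 4 C$
$\frac{2908 - 4004}{720 + \left(\left(484 + 247\right) + J{\left(-41 \right)}\right)} = \frac{2908 - 4004}{720 + \left(\left(484 + 247\right) + 4 \left(-41\right)\right)} = - \frac{1096}{720 + \left(731 - 164\right)} = - \frac{1096}{720 + 567} = - \frac{1096}{1287}$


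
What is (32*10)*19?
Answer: 6080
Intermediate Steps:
(32*10)*19 = 320*19 = 6080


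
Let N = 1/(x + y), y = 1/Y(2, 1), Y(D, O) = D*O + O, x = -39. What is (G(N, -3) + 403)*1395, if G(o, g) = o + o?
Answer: 32602545/58 ≈ 5.6211e+5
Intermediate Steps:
Y(D, O) = O + D*O
y = ⅓ (y = 1/(1*(1 + 2)) = 1/(1*3) = 1/3 = ⅓ ≈ 0.33333)
N = -3/116 (N = 1/(-39 + ⅓) = 1/(-116/3) = -3/116 ≈ -0.025862)
G(o, g) = 2*o
(G(N, -3) + 403)*1395 = (2*(-3/116) + 403)*1395 = (-3/58 + 403)*1395 = (23371/58)*1395 = 32602545/58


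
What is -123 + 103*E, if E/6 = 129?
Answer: 79599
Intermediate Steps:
E = 774 (E = 6*129 = 774)
-123 + 103*E = -123 + 103*774 = -123 + 79722 = 79599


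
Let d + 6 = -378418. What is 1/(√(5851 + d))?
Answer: -I*√41397/124191 ≈ -0.0016383*I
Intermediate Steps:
d = -378424 (d = -6 - 378418 = -378424)
1/(√(5851 + d)) = 1/(√(5851 - 378424)) = 1/(√(-372573)) = 1/(3*I*√41397) = -I*√41397/124191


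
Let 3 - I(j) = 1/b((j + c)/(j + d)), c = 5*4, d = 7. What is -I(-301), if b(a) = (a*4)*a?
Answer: -215274/78961 ≈ -2.7263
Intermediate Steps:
c = 20
b(a) = 4*a² (b(a) = (4*a)*a = 4*a²)
I(j) = 3 - (7 + j)²/(4*(20 + j)²) (I(j) = 3 - 1/(4*((j + 20)/(j + 7))²) = 3 - 1/(4*((20 + j)/(7 + j))²) = 3 - 1/(4*((20 + j)²/(7 + j)²)) = 3 - 1/(4*(20 + j)²/(7 + j)²) = 3 - (7 + j)²/(4*(20 + j)²))
-I(-301) = -(3 - (7 - 301)²/(4*(20 - 301)²)) = -(3 - ¼*(-294)²/(-281)²) = -(3 - ¼*86436*1/78961) = -(3 - 21609/78961) = -1*215274/78961 = -215274/78961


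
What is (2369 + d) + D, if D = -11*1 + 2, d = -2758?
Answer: -398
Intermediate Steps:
D = -9 (D = -11 + 2 = -9)
(2369 + d) + D = (2369 - 2758) - 9 = -389 - 9 = -398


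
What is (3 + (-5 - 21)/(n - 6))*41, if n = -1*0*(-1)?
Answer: 902/3 ≈ 300.67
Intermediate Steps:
n = 0 (n = 0*(-1) = 0)
(3 + (-5 - 21)/(n - 6))*41 = (3 + (-5 - 21)/(0 - 6))*41 = (3 - 26/(-6))*41 = (3 - 26*(-⅙))*41 = (3 + 13/3)*41 = (22/3)*41 = 902/3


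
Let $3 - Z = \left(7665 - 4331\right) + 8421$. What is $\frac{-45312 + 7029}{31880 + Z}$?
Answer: $- \frac{38283}{20128} \approx -1.902$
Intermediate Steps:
$Z = -11752$ ($Z = 3 - \left(\left(7665 - 4331\right) + 8421\right) = 3 - \left(3334 + 8421\right) = 3 - 11755 = -11752$)
$\frac{-45312 + 7029}{31880 + Z} = \frac{-45312 + 7029}{31880 - 11752} = - \frac{38283}{20128}$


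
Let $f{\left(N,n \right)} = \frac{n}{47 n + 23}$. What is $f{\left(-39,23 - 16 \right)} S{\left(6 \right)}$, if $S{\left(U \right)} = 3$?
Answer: $\frac{21}{352} \approx 0.059659$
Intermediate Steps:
$f{\left(N,n \right)} = \frac{n}{23 + 47 n}$
$f{\left(-39,23 - 16 \right)} S{\left(6 \right)} = \frac{23 - 16}{23 + 47 \left(23 - 16\right)} 3 = \frac{7}{23 + 47 \cdot 7} \cdot 3 = \frac{7}{23 + 329} \cdot 3 = \frac{7}{352} \cdot 3 = \frac{21}{352}$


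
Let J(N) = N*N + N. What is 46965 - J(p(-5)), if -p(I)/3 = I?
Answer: 46725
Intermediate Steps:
p(I) = -3*I
J(N) = N + N² (J(N) = N² + N = N + N²)
46965 - J(p(-5)) = 46965 - (-3*(-5))*(1 - 3*(-5)) = 46965 - 15*(1 + 15) = 46965 - 15*16 = 46965 - 1*240 = 46965 - 240 = 46725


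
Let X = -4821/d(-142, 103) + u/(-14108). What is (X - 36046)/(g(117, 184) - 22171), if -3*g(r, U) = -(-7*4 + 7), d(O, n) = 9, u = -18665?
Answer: 1548226465/938661672 ≈ 1.6494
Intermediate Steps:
g(r, U) = -7 (g(r, U) = -(-1)*(-7*4 + 7)/3 = -(-1)*(-28 + 7)/3 = -(-1)*(-21)/3 = -⅓*21 = -7)
X = -22615561/42324 (X = -4821/9 - 18665/(-14108) = -4821*⅑ - 18665*(-1/14108) = -1607/3 + 18665/14108 = -22615561/42324 ≈ -534.34)
(X - 36046)/(g(117, 184) - 22171) = (-22615561/42324 - 36046)/(-7 - 22171) = -1548226465/42324/(-22178) = -1548226465/42324*(-1/22178) = 1548226465/938661672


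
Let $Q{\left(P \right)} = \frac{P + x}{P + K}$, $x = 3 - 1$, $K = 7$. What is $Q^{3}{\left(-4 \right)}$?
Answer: $- \frac{8}{27} \approx -0.2963$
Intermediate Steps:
$x = 2$
$Q{\left(P \right)} = \frac{2 + P}{7 + P}$ ($Q{\left(P \right)} = \frac{P + 2}{P + 7} = \frac{2 + P}{7 + P}$)
$Q^{3}{\left(-4 \right)} = \left(\frac{2 - 4}{7 - 4}\right)^{3} = \left(\frac{1}{3} \left(-2\right)\right)^{3} = \left(- \frac{2}{3}\right)^{3} = - \frac{8}{27}$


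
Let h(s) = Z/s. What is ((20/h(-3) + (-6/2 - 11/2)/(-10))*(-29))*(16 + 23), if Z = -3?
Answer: -471627/20 ≈ -23581.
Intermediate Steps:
h(s) = -3/s
((20/h(-3) + (-6/2 - 11/2)/(-10))*(-29))*(16 + 23) = ((20/((-3/(-3))) + (-6/2 - 11/2)/(-10))*(-29))*(16 + 23) = ((20/((-3*(-1/3))) + (-6*1/2 - 11*1/2)*(-1/10))*(-29))*39 = ((20/1 + (-3 - 11/2)*(-1/10))*(-29))*39 = ((20*1 - 17/2*(-1/10))*(-29))*39 = ((20 + 17/20)*(-29))*39 = ((417/20)*(-29))*39 = -12093/20*39 = -471627/20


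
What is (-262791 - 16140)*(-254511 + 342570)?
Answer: -24562384929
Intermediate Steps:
(-262791 - 16140)*(-254511 + 342570) = -278931*88059 = -24562384929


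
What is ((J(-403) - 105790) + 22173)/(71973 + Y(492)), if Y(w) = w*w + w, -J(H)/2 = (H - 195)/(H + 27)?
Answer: -2620099/9855242 ≈ -0.26586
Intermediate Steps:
J(H) = -2*(-195 + H)/(27 + H) (J(H) = -2*(H - 195)/(H + 27) = -2*(-195 + H)/(27 + H))
Y(w) = w + w² (Y(w) = w² + w = w + w²)
((J(-403) - 105790) + 22173)/(71973 + Y(492)) = ((2*(195 - 1*(-403))/(27 - 403) - 105790) + 22173)/(71973 + 492*(1 + 492)) = ((2*(195 + 403)/(-376) - 105790) + 22173)/(71973 + 492*493) = ((2*(-1/376)*598 - 105790) + 22173)/(71973 + 242556) = ((-299/94 - 105790) + 22173)/314529 = (-9944559/94 + 22173)*(1/314529) = -7860297/94*1/314529 = -2620099/9855242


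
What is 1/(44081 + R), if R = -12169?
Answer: 1/31912 ≈ 3.1336e-5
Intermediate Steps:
1/(44081 + R) = 1/(44081 - 12169) = 1/31912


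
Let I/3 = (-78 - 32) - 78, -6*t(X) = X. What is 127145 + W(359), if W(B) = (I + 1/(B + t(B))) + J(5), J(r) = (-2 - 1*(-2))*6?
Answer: 227212901/1795 ≈ 1.2658e+5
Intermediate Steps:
t(X) = -X/6
J(r) = 0 (J(r) = (-2 + 2)*6 = 0*6 = 0)
I = -564 (I = 3*((-78 - 32) - 78) = 3*(-110 - 78) = 3*(-188) = -564)
W(B) = -564 + 6/(5*B) (W(B) = (-564 + 1/(B - B/6)) + 0 = (-564 + 1/(5*B/6)) + 0 = (-564 + 6/(5*B)) + 0 = -564 + 6/(5*B))
127145 + W(359) = 127145 + (-564 + (6/5)/359) = 127145 + (-564 + (6/5)*(1/359)) = 127145 + (-564 + 6/1795) = 127145 - 1012374/1795 = 227212901/1795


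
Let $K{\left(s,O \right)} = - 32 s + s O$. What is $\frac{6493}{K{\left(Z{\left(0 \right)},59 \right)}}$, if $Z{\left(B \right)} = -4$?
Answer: $- \frac{6493}{108} \approx -60.12$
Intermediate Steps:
$K{\left(s,O \right)} = - 32 s + O s$
$\frac{6493}{K{\left(Z{\left(0 \right)},59 \right)}} = \frac{6493}{\left(-4\right) \left(-32 + 59\right)} = \frac{6493}{\left(-4\right) 27} = \frac{6493}{-108} = 6493 \left(- \frac{1}{108}\right) = - \frac{6493}{108}$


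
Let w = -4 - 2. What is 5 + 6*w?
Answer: -31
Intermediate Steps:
w = -6
5 + 6*w = 5 + 6*(-6) = 5 - 36 = -31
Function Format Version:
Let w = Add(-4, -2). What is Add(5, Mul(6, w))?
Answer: -31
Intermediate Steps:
w = -6
Add(5, Mul(6, w)) = Add(5, Mul(6, -6)) = Add(5, -36) = -31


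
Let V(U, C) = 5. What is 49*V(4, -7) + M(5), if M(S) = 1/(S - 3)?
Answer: 491/2 ≈ 245.50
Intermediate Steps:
M(S) = 1/(-3 + S)
49*V(4, -7) + M(5) = 49*5 + 1/(-3 + 5) = 245 + 1/2 = 245 + ½ = 491/2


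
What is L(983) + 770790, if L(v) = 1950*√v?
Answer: 770790 + 1950*√983 ≈ 8.3193e+5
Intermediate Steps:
L(983) + 770790 = 1950*√983 + 770790 = 770790 + 1950*√983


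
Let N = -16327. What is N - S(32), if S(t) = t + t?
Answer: -16391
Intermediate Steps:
S(t) = 2*t
N - S(32) = -16327 - 2*32 = -16327 - 1*64 = -16327 - 64 = -16391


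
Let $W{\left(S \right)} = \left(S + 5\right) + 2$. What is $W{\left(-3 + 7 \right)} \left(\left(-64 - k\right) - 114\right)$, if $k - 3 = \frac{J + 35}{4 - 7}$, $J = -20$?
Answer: $-1936$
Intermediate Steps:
$W{\left(S \right)} = 7 + S$ ($W{\left(S \right)} = \left(5 + S\right) + 2 = 7 + S$)
$k = -2$ ($k = 3 + \frac{-20 + 35}{4 - 7} = 3 + \frac{15}{-3} = 3 + 15 \left(- \frac{1}{3}\right) = 3 - 5 = -2$)
$W{\left(-3 + 7 \right)} \left(\left(-64 - k\right) - 114\right) = \left(7 + \left(-3 + 7\right)\right) \left(\left(-64 - -2\right) - 114\right) = \left(7 + 4\right) \left(\left(-64 + 2\right) - 114\right) = 11 \left(-62 - 114\right) = 11 \left(-176\right) = -1936$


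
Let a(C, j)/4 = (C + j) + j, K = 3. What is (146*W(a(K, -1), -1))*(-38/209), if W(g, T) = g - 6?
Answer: 584/11 ≈ 53.091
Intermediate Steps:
a(C, j) = 4*C + 8*j (a(C, j) = 4*((C + j) + j) = 4*(C + 2*j) = 4*C + 8*j)
W(g, T) = -6 + g
(146*W(a(K, -1), -1))*(-38/209) = (146*(-6 + (4*3 + 8*(-1))))*(-38/209) = (146*(-6 + (12 - 8)))*(-38*1/209) = (146*(-6 + 4))*(-2/11) = (146*(-2))*(-2/11) = -292*(-2/11) = 584/11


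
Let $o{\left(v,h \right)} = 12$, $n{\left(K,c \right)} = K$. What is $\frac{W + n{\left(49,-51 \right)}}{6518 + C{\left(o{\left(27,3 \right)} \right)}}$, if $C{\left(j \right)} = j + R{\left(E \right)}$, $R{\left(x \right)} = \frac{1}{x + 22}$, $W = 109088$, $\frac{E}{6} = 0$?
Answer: $\frac{114334}{6841} \approx 16.713$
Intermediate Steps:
$E = 0$ ($E = 6 \cdot 0 = 0$)
$R{\left(x \right)} = \frac{1}{22 + x}$
$C{\left(j \right)} = \frac{1}{22} + j$ ($C{\left(j \right)} = j + \frac{1}{22 + 0} = j + \frac{1}{22} = \frac{1}{22} + j$)
$\frac{W + n{\left(49,-51 \right)}}{6518 + C{\left(o{\left(27,3 \right)} \right)}} = \frac{109088 + 49}{6518 + \left(\frac{1}{22} + 12\right)} = \frac{109137}{6518 + \frac{265}{22}} = \frac{109137}{\frac{143661}{22}} = 109137 \cdot \frac{22}{143661} = \frac{114334}{6841}$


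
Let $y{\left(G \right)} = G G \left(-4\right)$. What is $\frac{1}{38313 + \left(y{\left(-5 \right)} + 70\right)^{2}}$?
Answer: $\frac{1}{39213} \approx 2.5502 \cdot 10^{-5}$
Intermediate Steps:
$y{\left(G \right)} = - 4 G^{2}$ ($y{\left(G \right)} = G^{2} \left(-4\right) = - 4 G^{2}$)
$\frac{1}{38313 + \left(y{\left(-5 \right)} + 70\right)^{2}} = \frac{1}{38313 + \left(- 4 \left(-5\right)^{2} + 70\right)^{2}} = \frac{1}{38313 + \left(\left(-4\right) 25 + 70\right)^{2}} = \frac{1}{38313 + \left(-100 + 70\right)^{2}} = \frac{1}{38313 + \left(-30\right)^{2}} = \frac{1}{38313 + 900} = \frac{1}{39213}$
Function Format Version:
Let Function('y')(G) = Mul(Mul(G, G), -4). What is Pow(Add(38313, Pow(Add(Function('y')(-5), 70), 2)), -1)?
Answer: Rational(1, 39213) ≈ 2.5502e-5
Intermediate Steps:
Function('y')(G) = Mul(-4, Pow(G, 2)) (Function('y')(G) = Mul(Pow(G, 2), -4) = Mul(-4, Pow(G, 2)))
Pow(Add(38313, Pow(Add(Function('y')(-5), 70), 2)), -1) = Pow(Add(38313, Pow(Add(Mul(-4, Pow(-5, 2)), 70), 2)), -1) = Pow(Add(38313, Pow(Add(Mul(-4, 25), 70), 2)), -1) = Pow(Add(38313, Pow(Add(-100, 70), 2)), -1) = Pow(Add(38313, Pow(-30, 2)), -1) = Pow(Add(38313, 900), -1) = Pow(39213, -1) = Rational(1, 39213)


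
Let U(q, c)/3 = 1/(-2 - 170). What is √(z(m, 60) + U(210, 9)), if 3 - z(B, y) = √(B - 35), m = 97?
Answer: √(22059 - 7396*√62)/86 ≈ 2.2117*I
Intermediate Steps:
U(q, c) = -3/172 (U(q, c) = 3/(-2 - 170) = 3/(-172) = 3*(-1/172) = -3/172)
z(B, y) = 3 - √(-35 + B) (z(B, y) = 3 - √(B - 35) = 3 - √(-35 + B))
√(z(m, 60) + U(210, 9)) = √((3 - √(-35 + 97)) - 3/172) = √((3 - √62) - 3/172) = √(513/172 - √62)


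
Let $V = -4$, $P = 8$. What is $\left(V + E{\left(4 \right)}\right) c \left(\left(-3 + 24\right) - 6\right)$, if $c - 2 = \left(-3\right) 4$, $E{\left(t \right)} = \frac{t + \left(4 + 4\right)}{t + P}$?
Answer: $450$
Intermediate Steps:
$E{\left(t \right)} = 1$ ($E{\left(t \right)} = \frac{t + \left(4 + 4\right)}{t + 8} = \frac{t + 8}{8 + t} = \frac{8 + t}{8 + t} = 1$)
$c = -10$ ($c = 2 - 12 = -10$)
$\left(V + E{\left(4 \right)}\right) c \left(\left(-3 + 24\right) - 6\right) = \left(-4 + 1\right) \left(-10\right) \left(\left(-3 + 24\right) - 6\right) = \left(-3\right) \left(-10\right) \left(21 - 6\right) = 30 \cdot 15 = 450$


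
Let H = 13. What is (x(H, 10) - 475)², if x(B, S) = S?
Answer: 216225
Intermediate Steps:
(x(H, 10) - 475)² = (10 - 475)² = (-465)² = 216225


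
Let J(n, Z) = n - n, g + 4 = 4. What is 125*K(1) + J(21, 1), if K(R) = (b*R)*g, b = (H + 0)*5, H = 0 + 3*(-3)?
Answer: 0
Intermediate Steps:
H = -9 (H = 0 - 9 = -9)
g = 0 (g = -4 + 4 = 0)
b = -45 (b = (-9 + 0)*5 = -9*5 = -45)
K(R) = 0 (K(R) = -45*R*0 = 0)
J(n, Z) = 0
125*K(1) + J(21, 1) = 125*0 + 0 = 0 + 0 = 0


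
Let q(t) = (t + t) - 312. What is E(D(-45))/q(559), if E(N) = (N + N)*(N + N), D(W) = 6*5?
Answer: 1800/403 ≈ 4.4665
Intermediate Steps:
D(W) = 30
E(N) = 4*N² (E(N) = (2*N)*(2*N) = 4*N²)
q(t) = -312 + 2*t (q(t) = 2*t - 312 = -312 + 2*t)
E(D(-45))/q(559) = (4*30²)/(-312 + 2*559) = (4*900)/(-312 + 1118) = 3600/806 = 3600*(1/806) = 1800/403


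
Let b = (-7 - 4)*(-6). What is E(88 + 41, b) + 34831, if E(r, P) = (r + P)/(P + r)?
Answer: 34832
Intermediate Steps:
b = 66 (b = -11*(-6) = 66)
E(r, P) = 1 (E(r, P) = (P + r)/(P + r) = 1)
E(88 + 41, b) + 34831 = 1 + 34831 = 34832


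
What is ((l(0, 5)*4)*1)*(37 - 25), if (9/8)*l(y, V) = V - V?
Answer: 0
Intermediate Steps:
l(y, V) = 0 (l(y, V) = 8*(V - V)/9 = (8/9)*0 = 0)
((l(0, 5)*4)*1)*(37 - 25) = ((0*4)*1)*(37 - 25) = (0*1)*12 = 0*12 = 0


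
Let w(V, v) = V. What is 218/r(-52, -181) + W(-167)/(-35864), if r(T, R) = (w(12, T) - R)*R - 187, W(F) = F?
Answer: -61041/39360740 ≈ -0.0015508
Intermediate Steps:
r(T, R) = -187 + R*(12 - R) (r(T, R) = (12 - R)*R - 187 = R*(12 - R) - 187 = -187 + R*(12 - R))
218/r(-52, -181) + W(-167)/(-35864) = 218/(-187 - 1*(-181)² + 12*(-181)) - 167/(-35864) = 218/(-187 - 1*32761 - 2172) - 167*(-1/35864) = 218/(-187 - 32761 - 2172) + 167/35864 = 218/(-35120) + 167/35864 = 218*(-1/35120) + 167/35864 = -109/17560 + 167/35864 = -61041/39360740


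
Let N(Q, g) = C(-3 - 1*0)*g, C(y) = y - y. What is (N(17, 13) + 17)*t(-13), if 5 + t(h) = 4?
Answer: -17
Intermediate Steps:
t(h) = -1 (t(h) = -5 + 4 = -1)
C(y) = 0
N(Q, g) = 0 (N(Q, g) = 0*g = 0)
(N(17, 13) + 17)*t(-13) = (0 + 17)*(-1) = 17*(-1) = -17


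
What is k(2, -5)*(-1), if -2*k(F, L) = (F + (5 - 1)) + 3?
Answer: 9/2 ≈ 4.5000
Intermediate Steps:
k(F, L) = -7/2 - F/2 (k(F, L) = -((F + (5 - 1)) + 3)/2 = -((F + 4) + 3)/2 = -((4 + F) + 3)/2 = -(7 + F)/2 = -7/2 - F/2)
k(2, -5)*(-1) = (-7/2 - 1/2*2)*(-1) = (-7/2 - 1)*(-1) = -9/2*(-1) = 9/2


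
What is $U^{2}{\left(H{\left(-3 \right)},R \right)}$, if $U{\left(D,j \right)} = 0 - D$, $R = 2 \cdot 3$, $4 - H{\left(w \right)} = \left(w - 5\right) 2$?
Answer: $400$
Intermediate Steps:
$H{\left(w \right)} = 14 - 2 w$ ($H{\left(w \right)} = 4 - \left(w - 5\right) 2 = 4 - \left(-5 + w\right) 2 = 4 - \left(-10 + 2 w\right) = 14 - 2 w$)
$R = 6$
$U{\left(D,j \right)} = - D$
$U^{2}{\left(H{\left(-3 \right)},R \right)} = \left(- (14 - -6)\right)^{2} = \left(- (14 + 6)\right)^{2} = \left(\left(-1\right) 20\right)^{2} = \left(-20\right)^{2} = 400$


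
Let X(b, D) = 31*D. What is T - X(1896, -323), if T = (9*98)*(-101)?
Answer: -79069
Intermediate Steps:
T = -89082 (T = 882*(-101) = -89082)
T - X(1896, -323) = -89082 - 31*(-323) = -89082 - 1*(-10013) = -89082 + 10013 = -79069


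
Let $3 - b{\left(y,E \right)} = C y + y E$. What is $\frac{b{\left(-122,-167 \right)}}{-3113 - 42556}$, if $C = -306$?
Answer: $\frac{57703}{45669} \approx 1.2635$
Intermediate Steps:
$b{\left(y,E \right)} = 3 + 306 y - E y$ ($b{\left(y,E \right)} = 3 - \left(- 306 y + y E\right) = 3 - \left(- 306 y + E y\right) = 3 + 306 y - E y$)
$\frac{b{\left(-122,-167 \right)}}{-3113 - 42556} = \frac{3 + 306 \left(-122\right) - \left(-167\right) \left(-122\right)}{-3113 - 42556} = \frac{3 - 37332 - 20374}{-45669} = \left(-57703\right) \left(- \frac{1}{45669}\right) = \frac{57703}{45669}$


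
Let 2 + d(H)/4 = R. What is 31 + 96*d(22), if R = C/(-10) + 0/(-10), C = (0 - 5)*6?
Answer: 415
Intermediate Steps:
C = -30 (C = -5*6 = -30)
R = 3 (R = -30/(-10) + 0/(-10) = -30*(-1/10) + 0*(-1/10) = 3 + 0 = 3)
d(H) = 4 (d(H) = -8 + 4*3 = -8 + 12 = 4)
31 + 96*d(22) = 31 + 96*4 = 31 + 384 = 415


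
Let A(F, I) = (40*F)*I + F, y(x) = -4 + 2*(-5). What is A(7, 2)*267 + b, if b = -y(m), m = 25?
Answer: 151403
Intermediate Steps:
y(x) = -14 (y(x) = -4 - 10 = -14)
b = 14 (b = -1*(-14) = 14)
A(F, I) = F + 40*F*I (A(F, I) = 40*F*I + F = F + 40*F*I)
A(7, 2)*267 + b = (7*(1 + 40*2))*267 + 14 = (7*(1 + 80))*267 + 14 = (7*81)*267 + 14 = 567*267 + 14 = 151389 + 14 = 151403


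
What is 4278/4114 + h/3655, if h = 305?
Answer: 99358/88451 ≈ 1.1233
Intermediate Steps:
4278/4114 + h/3655 = 4278/4114 + 305/3655 = 4278*(1/4114) + 305*(1/3655) = 2139/2057 + 61/731 = 99358/88451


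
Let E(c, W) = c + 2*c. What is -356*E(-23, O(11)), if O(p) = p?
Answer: 24564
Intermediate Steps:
E(c, W) = 3*c
-356*E(-23, O(11)) = -1068*(-23) = -356*(-69) = 24564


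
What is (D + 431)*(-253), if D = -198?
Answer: -58949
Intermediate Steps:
(D + 431)*(-253) = (-198 + 431)*(-253) = 233*(-253) = -58949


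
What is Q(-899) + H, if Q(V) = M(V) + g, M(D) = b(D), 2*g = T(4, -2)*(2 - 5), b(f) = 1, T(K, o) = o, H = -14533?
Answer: -14529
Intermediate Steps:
g = 3 (g = (-2*(2 - 5))/2 = (-2*(-3))/2 = (½)*6 = 3)
M(D) = 1
Q(V) = 4 (Q(V) = 1 + 3 = 4)
Q(-899) + H = 4 - 14533 = -14529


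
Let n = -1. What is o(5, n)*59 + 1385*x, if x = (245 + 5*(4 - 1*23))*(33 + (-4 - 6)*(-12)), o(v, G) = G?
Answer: 31785691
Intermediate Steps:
x = 22950 (x = (245 + 5*(4 - 23))*(33 - 10*(-12)) = (245 + 5*(-19))*(33 + 120) = (245 - 95)*153 = 150*153 = 22950)
o(5, n)*59 + 1385*x = -1*59 + 1385*22950 = -59 + 31785750 = 31785691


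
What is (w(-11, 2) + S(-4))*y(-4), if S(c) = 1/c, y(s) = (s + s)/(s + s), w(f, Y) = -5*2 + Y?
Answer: -33/4 ≈ -8.2500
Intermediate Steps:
w(f, Y) = -10 + Y
y(s) = 1 (y(s) = (2*s)/((2*s)) = (2*s)*(1/(2*s)) = 1)
(w(-11, 2) + S(-4))*y(-4) = ((-10 + 2) + 1/(-4))*1 = (-8 - ¼)*1 = -33/4*1 = -33/4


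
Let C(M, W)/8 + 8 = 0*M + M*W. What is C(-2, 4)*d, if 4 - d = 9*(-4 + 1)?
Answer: -3968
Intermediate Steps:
C(M, W) = -64 + 8*M*W (C(M, W) = -64 + 8*(0*M + M*W) = -64 + 8*(0 + M*W) = -64 + 8*(M*W) = -64 + 8*M*W)
d = 31 (d = 4 - 9*(-4 + 1) = 4 - 9*(-3) = 4 - 1*(-27) = 4 + 27 = 31)
C(-2, 4)*d = (-64 + 8*(-2)*4)*31 = (-64 - 64)*31 = -128*31 = -3968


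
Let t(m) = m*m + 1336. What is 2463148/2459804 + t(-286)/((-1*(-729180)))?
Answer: 125035417798/112102492545 ≈ 1.1154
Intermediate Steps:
t(m) = 1336 + m² (t(m) = m² + 1336 = 1336 + m²)
2463148/2459804 + t(-286)/((-1*(-729180))) = 2463148/2459804 + (1336 + (-286)²)/((-1*(-729180))) = 2463148*(1/2459804) + (1336 + 81796)/729180 = 615787/614951 + 83132*(1/729180) = 615787/614951 + 20783/182295 = 125035417798/112102492545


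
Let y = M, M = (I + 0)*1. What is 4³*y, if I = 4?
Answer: 256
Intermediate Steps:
M = 4 (M = (4 + 0)*1 = 4*1 = 4)
y = 4
4³*y = 4³*4 = 64*4 = 256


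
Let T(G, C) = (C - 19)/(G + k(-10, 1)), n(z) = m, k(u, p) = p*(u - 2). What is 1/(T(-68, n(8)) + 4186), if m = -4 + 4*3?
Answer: 80/334891 ≈ 0.00023888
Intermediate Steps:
k(u, p) = p*(-2 + u)
m = 8 (m = -4 + 12 = 8)
n(z) = 8
T(G, C) = (-19 + C)/(-12 + G) (T(G, C) = (C - 19)/(G + 1*(-2 - 10)) = (-19 + C)/(G + 1*(-12)) = (-19 + C)/(G - 12) = (-19 + C)/(-12 + G))
1/(T(-68, n(8)) + 4186) = 1/((-19 + 8)/(-12 - 68) + 4186) = 1/(-11/(-80) + 4186) = 1/(-1/80*(-11) + 4186) = 1/(11/80 + 4186) = 1/(334891/80) = 80/334891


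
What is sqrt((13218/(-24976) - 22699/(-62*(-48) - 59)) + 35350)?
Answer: 9*sqrt(144744120190549390)/18213748 ≈ 187.99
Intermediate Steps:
sqrt((13218/(-24976) - 22699/(-62*(-48) - 59)) + 35350) = sqrt((13218*(-1/24976) - 22699/(2976 - 59)) + 35350) = sqrt((-6609/12488 - 22699/2917) + 35350) = sqrt(-302743565/36427496 + 35350) = sqrt(1287409240035/36427496) = 9*sqrt(144744120190549390)/18213748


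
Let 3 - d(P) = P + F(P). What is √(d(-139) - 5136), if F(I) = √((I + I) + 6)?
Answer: √(-4994 - 4*I*√17) ≈ 0.117 - 70.668*I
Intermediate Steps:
F(I) = √(6 + 2*I) (F(I) = √(2*I + 6) = √(6 + 2*I))
d(P) = 3 - P - √(6 + 2*P) (d(P) = 3 - (P + √(6 + 2*P)) = 3 + (-P - √(6 + 2*P)) = 3 - P - √(6 + 2*P))
√(d(-139) - 5136) = √((3 - 1*(-139) - √(6 + 2*(-139))) - 5136) = √((3 + 139 - √(6 - 278)) - 5136) = √((3 + 139 - √(-272)) - 5136) = √((3 + 139 - 4*I*√17) - 5136) = √((142 - 4*I*√17) - 5136) = √(-4994 - 4*I*√17)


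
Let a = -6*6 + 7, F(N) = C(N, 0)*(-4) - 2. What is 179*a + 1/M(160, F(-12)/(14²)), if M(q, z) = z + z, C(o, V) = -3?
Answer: -25906/5 ≈ -5181.2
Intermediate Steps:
F(N) = 10 (F(N) = -3*(-4) - 2 = 12 - 2 = 10)
M(q, z) = 2*z
a = -29 (a = -36 + 7 = -29)
179*a + 1/M(160, F(-12)/(14²)) = 179*(-29) + 1/(2*(10/(14²))) = -5191 + 1/(2*(10/196)) = -5191 + 1/(2*(10*(1/196))) = -5191 + 1/(2*(5/98)) = -5191 + 1/(5/49) = -5191 + 49/5 = -25906/5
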